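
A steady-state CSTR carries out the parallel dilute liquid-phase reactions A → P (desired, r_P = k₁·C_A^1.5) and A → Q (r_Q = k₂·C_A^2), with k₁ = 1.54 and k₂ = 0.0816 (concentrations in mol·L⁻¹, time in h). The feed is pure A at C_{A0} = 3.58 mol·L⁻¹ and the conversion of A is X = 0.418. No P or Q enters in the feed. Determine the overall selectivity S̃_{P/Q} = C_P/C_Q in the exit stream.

13.1

Exit C_A = C_{A0}(1−X) = 3.58×0.582 = 2.084 mol·L⁻¹.
In a CSTR the entire volume is at exit conditions, so r_P = 1.54×2.084^1.5 = 4.632 and r_Q = 0.0816×2.084^2 = 0.3542.
Overall selectivity = C_P/C_Q = r_Pτ/(r_Qτ) = r_P/r_Q = 13.1.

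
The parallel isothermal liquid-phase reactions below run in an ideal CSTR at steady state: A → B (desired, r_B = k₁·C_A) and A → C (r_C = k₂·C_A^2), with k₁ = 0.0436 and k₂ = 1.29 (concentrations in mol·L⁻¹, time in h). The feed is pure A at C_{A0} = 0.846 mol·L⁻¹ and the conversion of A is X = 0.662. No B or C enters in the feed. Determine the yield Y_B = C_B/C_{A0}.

0.0700

Exit C_A = C_{A0}(1−X) = 0.846×0.338 = 0.2859 mol·L⁻¹.
A CSTR operates uniformly at the exit composition, giving r_B = 0.01247 and r_C = 0.1055 (each k·C_A^n at C_A = 0.2859).
Fraction of consumed A going to B: r_B/(r_B+r_C) = 0.1057.
C_B = 0.1057·C_{A0}·X = 0.1057×0.846×0.662 = 0.0592 mol·L⁻¹; Y_B = C_B/C_{A0} = 0.0700.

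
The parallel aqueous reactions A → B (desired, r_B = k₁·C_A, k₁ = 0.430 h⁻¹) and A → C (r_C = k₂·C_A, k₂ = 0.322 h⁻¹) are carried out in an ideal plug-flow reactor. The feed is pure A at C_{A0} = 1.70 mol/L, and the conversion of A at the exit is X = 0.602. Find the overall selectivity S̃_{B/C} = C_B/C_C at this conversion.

1.34

C_A = C_{A0}(1−X) = 0.6766 mol/L.
Both paths are first order in A, so the instantaneous fraction to B is constant: dC_B/d(−C_A) = k₁/(k₁+k₂) = 0.5718.
C_B = 0.5718·(C_{A0}−C_A) = 0.5718×1.023 = 0.585 mol/L.
C_C = (C_{A0}−C_A)−C_B = 0.4382 mol/L; S̃_{B/C} = 0.5852/0.4382 = 1.34.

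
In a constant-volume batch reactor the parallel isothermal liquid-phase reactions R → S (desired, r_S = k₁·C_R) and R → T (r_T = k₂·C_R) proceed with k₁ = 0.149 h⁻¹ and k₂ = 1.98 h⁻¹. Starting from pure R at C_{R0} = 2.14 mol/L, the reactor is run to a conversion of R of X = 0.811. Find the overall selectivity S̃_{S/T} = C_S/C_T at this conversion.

C_R = C_{R0}(1−X) = 0.4045 mol/L.
Both paths are first order in R, so the instantaneous fraction to S is constant: dC_S/d(−C_R) = k₁/(k₁+k₂) = 0.06999.
C_S = 0.06999·(C_{R0}−C_R) = 0.06999×1.736 = 0.121 mol/L.
C_T = (C_{R0}−C_R)−C_S = 1.614 mol/L; S̃_{S/T} = 0.1215/1.614 = 0.0753.

0.0753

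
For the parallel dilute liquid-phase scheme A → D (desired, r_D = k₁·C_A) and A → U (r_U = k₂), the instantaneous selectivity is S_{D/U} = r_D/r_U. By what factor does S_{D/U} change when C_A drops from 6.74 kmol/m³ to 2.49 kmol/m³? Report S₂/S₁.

0.369

S_{D/U} = (k₁/k₂)·C_A, so S₂/S₁ = (C_{A,2}/C_{A,1}).
= 2.49/6.74 = 0.369.
Selectivity toward D falls as C_A falls — high-concentration operation is favoured.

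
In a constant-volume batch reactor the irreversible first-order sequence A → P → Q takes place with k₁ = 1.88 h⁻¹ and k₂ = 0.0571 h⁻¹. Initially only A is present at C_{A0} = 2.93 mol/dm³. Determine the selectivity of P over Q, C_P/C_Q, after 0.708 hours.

Solving the coupled first-order balances gives C_P(t) = [k₁/(k₂−k₁)]·C_{A0}·(e^(−k₁t) − e^(−k₂t)).
e^(−k₁t) = e^(−1.88×0.708) = e^(−1.331) = 0.2642; e^(−k₂t) = e^(−0.04043) = 0.9604.
C_P = 1.88×2.93/(0.0571−1.88) × (0.2642−0.9604) = (-3.022)×(-0.6962) = 2.104 mol/dm³.
C_A = C_{A0}e^(−k₁t) = 0.7741 mol/dm³, so C_Q = C_{A0}−C_A−C_P = 0.05219 mol/dm³; C_P/C_Q = 40.3.

40.3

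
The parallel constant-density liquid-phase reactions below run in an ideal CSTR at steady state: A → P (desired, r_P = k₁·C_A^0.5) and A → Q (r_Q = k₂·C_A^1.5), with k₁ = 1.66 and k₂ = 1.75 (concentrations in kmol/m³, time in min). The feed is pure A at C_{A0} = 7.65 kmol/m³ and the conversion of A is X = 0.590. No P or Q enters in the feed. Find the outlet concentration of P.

1.05 kmol/m³

Exit C_A = C_{A0}(1−X) = 7.65×0.410 = 3.137 kmol/m³.
A CSTR operates uniformly at the exit composition, giving r_P = 2.940 and r_Q = 9.721 (each k·C_A^n at C_A = 3.137).
Fraction of consumed A going to P: r_P/(r_P+r_Q) = 0.2322.
C_P = 0.2322·C_{A0}·X = 0.2322×7.65×0.590 = 1.05 kmol/m³.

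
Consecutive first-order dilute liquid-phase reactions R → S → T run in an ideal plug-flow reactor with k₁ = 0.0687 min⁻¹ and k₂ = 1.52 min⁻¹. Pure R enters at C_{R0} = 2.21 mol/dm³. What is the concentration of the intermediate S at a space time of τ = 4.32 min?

0.0776 mol/dm³

The intermediate concentration in a first-order A→B→C sequence is C_S = k₁C_{R0}(e^(−k₁τ) − e^(−k₂τ))/(k₂−k₁).
e^(−k₁τ) = e^(−0.0687×4.32) = e^(−0.2968) = 0.7432; e^(−k₂τ) = e^(−6.566) = 0.001407.
C_S = 0.0687×2.21/(1.52−0.0687) × (0.7432−0.001407) = 0.1046×0.7418 = 0.07760 mol/dm³.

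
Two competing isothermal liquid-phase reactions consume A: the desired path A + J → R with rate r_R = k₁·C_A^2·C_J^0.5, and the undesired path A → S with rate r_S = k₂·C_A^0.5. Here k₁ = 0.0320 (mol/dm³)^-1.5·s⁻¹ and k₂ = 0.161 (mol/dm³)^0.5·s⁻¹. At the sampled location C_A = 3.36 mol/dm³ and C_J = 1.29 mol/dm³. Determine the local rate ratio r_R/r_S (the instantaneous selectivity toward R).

S_{R/S} = r_R/r_S = (k₁·C_A^2·C_J^0.5)/(k₂·C_A^0.5) = (k₁/k₂)·C_A^1.5·C_J^0.5.
= (0.0320×3.360^2×1.290^0.5) / (0.161×3.360^0.5) = 0.4103/0.2951 = 1.39.
Since the desired path is higher order in A, keeping C_A high (PFR or concentrated feed) favours R.

1.39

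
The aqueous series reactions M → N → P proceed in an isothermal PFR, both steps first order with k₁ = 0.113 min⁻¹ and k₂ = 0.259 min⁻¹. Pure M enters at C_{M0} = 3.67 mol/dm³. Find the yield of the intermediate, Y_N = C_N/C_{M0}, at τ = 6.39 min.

0.228

Solving the coupled first-order balances gives C_N(τ) = [k₁/(k₂−k₁)]·C_{M0}·(e^(−k₁τ) − e^(−k₂τ)).
e^(−k₁τ) = e^(−0.113×6.39) = e^(−0.7221) = 0.4857; e^(−k₂τ) = e^(−1.655) = 0.1911.
C_N = 0.113×3.67/(0.259−0.113) × (0.4857−0.1911) = 2.840×0.2947 = 0.8370 mol/dm³.
Y_N = C_N/C_{M0} = 0.8370/3.67 = 0.228.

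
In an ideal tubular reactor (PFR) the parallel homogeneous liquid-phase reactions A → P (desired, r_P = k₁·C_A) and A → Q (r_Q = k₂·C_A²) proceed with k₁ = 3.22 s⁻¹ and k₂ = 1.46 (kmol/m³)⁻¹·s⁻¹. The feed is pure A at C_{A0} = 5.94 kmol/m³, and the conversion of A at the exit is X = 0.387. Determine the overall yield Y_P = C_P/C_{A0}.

C_A = C_{A0}(1−X) = 3.641 kmol/m³.
Along a PFR/batch, dC_P/dC_A = −r_P/(r_P+r_Q) = −k₁/(k₁+k₂·C_A).
Integrating from C_{A0} to C_A: C_P = (3.22/1.46)·ln[(3.22+1.46·5.94)/(3.22+1.46·3.64)] = 2.205·ln(11.89/8.536) = 0.7313 kmol/m³.
Y_P = C_P/C_{A0} = 0.7313/5.94 = 0.123.

0.123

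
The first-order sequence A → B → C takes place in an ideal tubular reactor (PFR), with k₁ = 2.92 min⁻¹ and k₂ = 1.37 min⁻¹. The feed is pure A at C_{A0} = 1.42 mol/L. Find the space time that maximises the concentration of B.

Setting dC_B/dτ = 0 gives τ_opt = ln(k₂/k₁)/(k₂−k₁).
= ln(1.37/2.92)/(1.37−2.92) = ln(0.4692)/-1.550 = -0.7568/-1.550 = 0.488 min.

0.488 min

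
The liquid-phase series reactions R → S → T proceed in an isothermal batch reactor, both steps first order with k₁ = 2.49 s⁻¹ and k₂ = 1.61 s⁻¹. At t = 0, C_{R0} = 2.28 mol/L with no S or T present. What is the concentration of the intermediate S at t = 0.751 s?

0.931 mol/L

The intermediate concentration in a first-order A→B→C sequence is C_S = k₁C_{R0}(e^(−k₁t) − e^(−k₂t))/(k₂−k₁).
e^(−k₁t) = e^(−2.49×0.751) = e^(−1.870) = 0.1541; e^(−k₂t) = e^(−1.209) = 0.2985.
C_S = 2.49×2.28/(1.61−2.49) × (0.1541−0.2985) = (-6.451)×(-0.1443) = 0.9312 mol/L.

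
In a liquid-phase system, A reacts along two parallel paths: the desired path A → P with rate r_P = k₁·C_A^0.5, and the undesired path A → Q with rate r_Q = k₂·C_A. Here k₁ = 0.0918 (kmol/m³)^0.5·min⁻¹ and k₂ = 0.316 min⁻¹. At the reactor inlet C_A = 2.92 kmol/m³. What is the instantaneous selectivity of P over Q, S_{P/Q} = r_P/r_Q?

0.170

S_{P/Q} = r_P/r_Q = (k₁·C_A^0.5)/(k₂·C_A) = (k₁/k₂)·C_A^-0.5.
= (0.0918×2.920^0.5) / (0.316×2.920) = 0.1569/0.9227 = 0.170.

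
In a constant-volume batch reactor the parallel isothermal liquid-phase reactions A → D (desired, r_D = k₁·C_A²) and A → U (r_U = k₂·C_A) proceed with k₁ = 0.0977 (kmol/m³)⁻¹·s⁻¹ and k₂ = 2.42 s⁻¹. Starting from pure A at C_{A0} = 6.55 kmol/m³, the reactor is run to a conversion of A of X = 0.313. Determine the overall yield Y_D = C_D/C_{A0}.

C_A = C_{A0}(1−X) = 4.500 kmol/m³.
Along a PFR/batch, dC_U/dC_A = −r_U/(r_D+r_U) = −k₂/(k₂+k₁·C_A).
Integrating from C_{A0} to C_A: C_U = (2.42/0.0977)·ln[(2.42+0.0977·6.55)/(2.42+0.0977·4.50)] = 24.77·ln(3.060/2.860) = 1.677 kmol/m³.
Then C_D = (C_{A0}−C_A) − C_U = 2.050 − 1.677 = 0.3733 kmol/m³.
Y_D = C_D/C_{A0} = 0.3733/6.55 = 0.0570.

0.0570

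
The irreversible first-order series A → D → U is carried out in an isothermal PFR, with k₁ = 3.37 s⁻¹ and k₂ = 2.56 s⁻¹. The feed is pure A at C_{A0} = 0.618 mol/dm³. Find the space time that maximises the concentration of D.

For first-order series the maximum of C_D occurs at τ_opt = ln(k₂/k₁)/(k₂−k₁).
= ln(2.56/3.37)/(2.56−3.37) = ln(0.7596)/-0.8100 = -0.2749/-0.8100 = 0.339 s.

0.339 s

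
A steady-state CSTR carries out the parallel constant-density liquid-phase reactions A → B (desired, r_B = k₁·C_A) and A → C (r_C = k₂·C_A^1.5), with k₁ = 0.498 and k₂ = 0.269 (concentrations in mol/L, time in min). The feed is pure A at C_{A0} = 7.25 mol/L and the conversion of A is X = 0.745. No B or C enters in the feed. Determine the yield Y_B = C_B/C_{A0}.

Exit C_A = C_{A0}(1−X) = 7.25×0.255 = 1.849 mol/L.
A CSTR operates uniformly at the exit composition, giving r_B = 0.9207 and r_C = 0.6762 (each k·C_A^n at C_A = 1.849).
Fraction of consumed A going to B: r_B/(r_B+r_C) = 0.5766.
C_B = 0.5766·C_{A0}·X = 0.5766×7.25×0.745 = 3.11 mol/L; Y_B = C_B/C_{A0} = 0.430.

0.430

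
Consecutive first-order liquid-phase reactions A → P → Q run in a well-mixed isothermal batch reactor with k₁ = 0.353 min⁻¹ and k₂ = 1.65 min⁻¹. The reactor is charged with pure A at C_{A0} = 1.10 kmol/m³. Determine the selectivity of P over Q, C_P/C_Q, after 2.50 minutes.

0.226

Solving the coupled first-order balances gives C_P(t) = [k₁/(k₂−k₁)]·C_{A0}·(e^(−k₁t) − e^(−k₂t)).
e^(−k₁t) = e^(−0.353×2.50) = e^(−0.8825) = 0.4137; e^(−k₂t) = e^(−4.125) = 0.01616.
C_P = 0.353×1.10/(1.65−0.353) × (0.4137−0.01616) = 0.2994×0.3976 = 0.1190 kmol/m³.
C_A = C_{A0}e^(−k₁t) = 0.4551 kmol/m³, so C_Q = C_{A0}−C_A−C_P = 0.5258 kmol/m³; C_P/C_Q = 0.226.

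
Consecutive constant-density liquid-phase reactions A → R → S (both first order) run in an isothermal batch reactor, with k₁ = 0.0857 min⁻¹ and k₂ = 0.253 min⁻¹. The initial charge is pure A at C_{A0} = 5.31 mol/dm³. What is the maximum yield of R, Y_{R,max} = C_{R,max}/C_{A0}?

0.195

At the optimum, C_{R,max}/C_{A0} = (k₁/k₂)^[k₂/(k₂−k₁)].
= (0.0857/0.253)^(0.253/(0.253−0.0857)) = (0.3387)^(1.512) = 0.1945.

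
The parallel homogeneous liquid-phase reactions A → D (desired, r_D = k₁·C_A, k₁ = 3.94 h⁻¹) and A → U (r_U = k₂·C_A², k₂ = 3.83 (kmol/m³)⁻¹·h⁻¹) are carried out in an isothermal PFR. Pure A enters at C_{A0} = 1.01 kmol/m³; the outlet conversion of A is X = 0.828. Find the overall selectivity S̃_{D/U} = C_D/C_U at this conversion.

1.85

C_A = C_{A0}(1−X) = 0.1737 kmol/m³.
Along a PFR/batch, dC_D/dC_A = −r_D/(r_D+r_U) = −k₁/(k₁+k₂·C_A).
Integrating from C_{A0} to C_A: C_D = (3.94/3.83)·ln[(3.94+3.83·1.01)/(3.94+3.83·0.174)] = 1.029·ln(7.808/4.605) = 0.5431 kmol/m³.
C_U = (C_{A0}−C_A)−C_D = 0.2931 kmol/m³; S̃_{D/U} = 0.5431/0.2931 = 1.85.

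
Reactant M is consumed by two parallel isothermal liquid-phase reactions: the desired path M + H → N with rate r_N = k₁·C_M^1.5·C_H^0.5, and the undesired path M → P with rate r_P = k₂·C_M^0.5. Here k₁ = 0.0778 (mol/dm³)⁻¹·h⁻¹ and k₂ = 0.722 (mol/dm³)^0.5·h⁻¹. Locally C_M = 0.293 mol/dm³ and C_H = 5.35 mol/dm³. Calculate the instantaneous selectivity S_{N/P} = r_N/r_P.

0.0730

S_{N/P} = r_N/r_P = (k₁·C_M^1.5·C_H^0.5)/(k₂·C_M^0.5) = (k₁/k₂)·C_M·C_H^0.5.
= (0.0778×0.2930^1.5×5.350^0.5) / (0.722×0.2930^0.5) = 0.02854/0.3908 = 0.0730.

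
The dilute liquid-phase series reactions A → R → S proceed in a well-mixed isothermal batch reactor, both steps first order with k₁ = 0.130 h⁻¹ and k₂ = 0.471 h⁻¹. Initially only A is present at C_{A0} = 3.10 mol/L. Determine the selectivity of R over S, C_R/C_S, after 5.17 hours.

Solving the coupled first-order balances gives C_R(t) = [k₁/(k₂−k₁)]·C_{A0}·(e^(−k₁t) − e^(−k₂t)).
e^(−k₁t) = e^(−0.130×5.17) = e^(−0.6721) = 0.5106; e^(−k₂t) = e^(−2.435) = 0.08759.
C_R = 0.130×3.10/(0.471−0.130) × (0.5106−0.08759) = 1.182×0.4230 = 0.5000 mol/L.
C_A = C_{A0}e^(−k₁t) = 1.583 mol/L, so C_S = C_{A0}−C_A−C_R = 1.017 mol/L; C_R/C_S = 0.492.

0.492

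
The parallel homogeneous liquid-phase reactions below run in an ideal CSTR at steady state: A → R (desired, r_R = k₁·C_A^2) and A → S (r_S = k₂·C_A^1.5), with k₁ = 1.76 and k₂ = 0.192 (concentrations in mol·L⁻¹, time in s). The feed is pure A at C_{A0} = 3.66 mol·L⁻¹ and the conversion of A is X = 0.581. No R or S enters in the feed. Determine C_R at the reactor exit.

1.95 mol·L⁻¹

Exit C_A = C_{A0}(1−X) = 3.66×0.419 = 1.534 mol·L⁻¹.
A CSTR operates uniformly at the exit composition, giving r_R = 4.139 and r_S = 0.3646 (each k·C_A^n at C_A = 1.534).
Fraction of consumed A going to R: r_R/(r_R+r_S) = 0.9190.
C_R = 0.9190·C_{A0}·X = 0.9190×3.66×0.581 = 1.95 mol·L⁻¹.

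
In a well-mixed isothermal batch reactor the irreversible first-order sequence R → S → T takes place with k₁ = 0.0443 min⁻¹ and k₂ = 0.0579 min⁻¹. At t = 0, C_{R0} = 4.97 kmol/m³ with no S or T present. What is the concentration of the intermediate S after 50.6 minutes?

0.856 kmol/m³

For first-order series with pure R initially, C_S(t) = k₁C_{R0}/(k₂−k₁)·(e^(−k₁t) − e^(−k₂t)).
e^(−k₁t) = e^(−0.0443×50.6) = e^(−2.242) = 0.1063; e^(−k₂t) = e^(−2.930) = 0.05341.
C_S = 0.0443×4.97/(0.0579−0.0443) × (0.1063−0.05341) = 16.19×0.05288 = 0.8561 kmol/m³.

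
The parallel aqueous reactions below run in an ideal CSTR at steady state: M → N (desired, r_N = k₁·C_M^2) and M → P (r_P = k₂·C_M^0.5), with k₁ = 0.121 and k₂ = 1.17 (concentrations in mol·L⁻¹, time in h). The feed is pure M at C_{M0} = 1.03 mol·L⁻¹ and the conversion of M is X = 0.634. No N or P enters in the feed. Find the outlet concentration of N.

0.0153 mol·L⁻¹

Exit C_M = C_{M0}(1−X) = 1.03×0.366 = 0.3770 mol·L⁻¹.
Rates in a CSTR are evaluated at the outlet concentration: r_N = 0.121×0.3770^2 = 0.01720, r_P = 1.17×0.3770^0.5 = 0.7184.
Fraction of consumed M going to N: r_N/(r_N+r_P) = 0.02338.
C_N = 0.02338·C_{M0}·X = 0.02338×1.03×0.634 = 0.0153 mol·L⁻¹.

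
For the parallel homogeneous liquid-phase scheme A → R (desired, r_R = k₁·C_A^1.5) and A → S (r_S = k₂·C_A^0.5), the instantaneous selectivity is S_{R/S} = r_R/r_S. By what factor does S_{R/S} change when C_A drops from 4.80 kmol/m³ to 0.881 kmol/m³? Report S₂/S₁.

0.184

S_{R/S} = (k₁/k₂)·C_A, so S₂/S₁ = (C_{A,2}/C_{A,1}).
= 0.881/4.80 = 0.184.
Selectivity toward R falls as C_A falls — high-concentration operation is favoured.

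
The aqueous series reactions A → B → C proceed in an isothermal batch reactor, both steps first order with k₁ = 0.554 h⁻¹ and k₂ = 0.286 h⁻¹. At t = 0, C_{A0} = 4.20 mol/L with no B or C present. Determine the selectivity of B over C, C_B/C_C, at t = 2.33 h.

2.13

The intermediate concentration in a first-order A→B→C sequence is C_B = k₁C_{A0}(e^(−k₁t) − e^(−k₂t))/(k₂−k₁).
e^(−k₁t) = e^(−0.554×2.33) = e^(−1.291) = 0.2750; e^(−k₂t) = e^(−0.6664) = 0.5136.
C_B = 0.554×4.20/(0.286−0.554) × (0.2750−0.5136) = (-8.682)×(-0.2385) = 2.071 mol/L.
C_A = C_{A0}e^(−k₁t) = 1.155 mol/L, so C_C = C_{A0}−C_A−C_B = 0.9740 mol/L; C_B/C_C = 2.13.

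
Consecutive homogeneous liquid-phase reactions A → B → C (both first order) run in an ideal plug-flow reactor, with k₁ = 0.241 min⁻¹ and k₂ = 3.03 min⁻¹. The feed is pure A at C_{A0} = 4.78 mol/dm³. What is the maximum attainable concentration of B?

At the optimum, C_{B,max}/C_{A0} = (k₁/k₂)^[k₂/(k₂−k₁)].
= (0.241/3.03)^(3.03/(3.03−0.241)) = (0.07954)^(1.086) = 0.06391.
C_{B,max} = 0.06391×4.78 = 0.305 mol/dm³.

0.305 mol/dm³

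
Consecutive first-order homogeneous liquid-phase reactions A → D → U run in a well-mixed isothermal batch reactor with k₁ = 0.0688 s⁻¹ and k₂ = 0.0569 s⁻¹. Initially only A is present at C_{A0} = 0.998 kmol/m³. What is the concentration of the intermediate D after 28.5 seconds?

0.328 kmol/m³

The intermediate concentration in a first-order A→B→C sequence is C_D = k₁C_{A0}(e^(−k₁t) − e^(−k₂t))/(k₂−k₁).
e^(−k₁t) = e^(−0.0688×28.5) = e^(−1.961) = 0.1407; e^(−k₂t) = e^(−1.622) = 0.1976.
C_D = 0.0688×0.998/(0.0569−0.0688) × (0.1407−0.1976) = (-5.770)×(-0.05683) = 0.3279 kmol/m³.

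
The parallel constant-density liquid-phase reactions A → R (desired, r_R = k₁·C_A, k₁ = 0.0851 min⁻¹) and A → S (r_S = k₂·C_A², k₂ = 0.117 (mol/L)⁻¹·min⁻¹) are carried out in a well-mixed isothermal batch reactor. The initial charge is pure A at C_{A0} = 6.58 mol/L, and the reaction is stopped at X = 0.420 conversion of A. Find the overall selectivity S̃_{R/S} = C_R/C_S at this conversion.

C_A = C_{A0}(1−X) = 3.816 mol/L.
Along a PFR/batch, dC_R/dC_A = −r_R/(r_R+r_S) = −k₁/(k₁+k₂·C_A).
Integrating from C_{A0} to C_A: C_R = (0.0851/0.117)·ln[(0.0851+0.117·6.58)/(0.0851+0.117·3.82)] = 0.7274·ln(0.8550/0.5316) = 0.3456 mol/L.
C_S = (C_{A0}−C_A)−C_R = 2.418 mol/L; S̃_{R/S} = 0.3456/2.418 = 0.143.

0.143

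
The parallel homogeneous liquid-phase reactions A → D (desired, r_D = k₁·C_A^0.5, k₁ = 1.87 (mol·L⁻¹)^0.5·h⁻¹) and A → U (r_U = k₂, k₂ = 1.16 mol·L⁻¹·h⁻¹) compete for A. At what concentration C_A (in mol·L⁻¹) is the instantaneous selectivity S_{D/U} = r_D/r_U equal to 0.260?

0.0260 mol·L⁻¹

S_{D/U} = (k₁/k₂)·C_A^0.5 ⇒ C_A = (S·k₂/k₁)^(2).
= (0.260×1.16/1.87)^(2) = (0.1613)^(2) = 0.0260 mol·L⁻¹.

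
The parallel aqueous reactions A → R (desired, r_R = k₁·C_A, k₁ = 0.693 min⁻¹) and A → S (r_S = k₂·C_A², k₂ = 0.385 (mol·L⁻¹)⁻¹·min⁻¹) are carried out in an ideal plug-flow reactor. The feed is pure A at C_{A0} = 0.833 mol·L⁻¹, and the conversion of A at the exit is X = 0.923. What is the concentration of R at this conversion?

0.622 mol·L⁻¹

C_A = C_{A0}(1−X) = 0.06414 mol·L⁻¹.
Along a PFR/batch, dC_R/dC_A = −r_R/(r_R+r_S) = −k₁/(k₁+k₂·C_A).
Integrating from C_{A0} to C_A: C_R = (0.693/0.385)·ln[(0.693+0.385·0.833)/(0.693+0.385·0.0641)] = 1.800·ln(1.014/0.7177) = 0.6216 mol·L⁻¹.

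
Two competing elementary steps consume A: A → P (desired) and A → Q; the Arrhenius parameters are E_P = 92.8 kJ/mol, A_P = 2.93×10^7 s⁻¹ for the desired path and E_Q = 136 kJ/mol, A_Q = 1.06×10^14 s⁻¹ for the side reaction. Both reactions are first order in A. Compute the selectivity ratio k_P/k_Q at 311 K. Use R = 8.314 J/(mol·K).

4.98

Since both paths have the same order in A, the concentration cancels and S_{P/Q} = k_P/k_Q = (A_P/A_Q)·exp[(E_Q−E_P)/(RT)].
(E_Q−E_P)/(RT) = (136−92.8)×10³/(8.314×311) = 43200/2586 = 16.71.
k_P/k_Q = (2.93×10^7/1.06×10^14)·exp(16.71) = 2.764×10^-7 × 1.803×10^7 = 4.98.
Since E_P < E_Q, lowering the temperature improves selectivity toward P.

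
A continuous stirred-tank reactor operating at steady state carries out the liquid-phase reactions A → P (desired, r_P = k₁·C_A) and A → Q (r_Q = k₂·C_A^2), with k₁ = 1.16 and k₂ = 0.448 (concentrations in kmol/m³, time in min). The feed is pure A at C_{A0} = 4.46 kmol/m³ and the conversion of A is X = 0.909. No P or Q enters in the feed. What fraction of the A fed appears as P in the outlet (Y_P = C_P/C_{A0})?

Exit C_A = C_{A0}(1−X) = 4.46×0.0910 = 0.4059 kmol/m³.
A CSTR operates uniformly at the exit composition, giving r_P = 0.4708 and r_Q = 0.07380 (each k·C_A^n at C_A = 0.4059).
Fraction of consumed A going to P: r_P/(r_P+r_Q) = 0.8645.
C_P = 0.8645·C_{A0}·X = 0.8645×4.46×0.909 = 3.50 kmol/m³; Y_P = C_P/C_{A0} = 0.786.

0.786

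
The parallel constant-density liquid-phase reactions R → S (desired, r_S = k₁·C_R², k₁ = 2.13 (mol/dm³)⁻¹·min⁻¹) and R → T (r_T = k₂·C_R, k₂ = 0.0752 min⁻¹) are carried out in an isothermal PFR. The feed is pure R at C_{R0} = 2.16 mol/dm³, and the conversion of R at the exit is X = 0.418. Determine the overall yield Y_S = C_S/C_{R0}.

C_R = C_{R0}(1−X) = 1.257 mol/dm³.
Along a PFR/batch, dC_T/dC_R = −r_T/(r_S+r_T) = −k₂/(k₂+k₁·C_R).
Integrating from C_{R0} to C_R: C_T = (0.0752/2.13)·ln[(0.0752+2.13·2.16)/(0.0752+2.13·1.26)] = 0.03531·ln(4.676/2.753) = 0.01870 mol/dm³.
Then C_S = (C_{R0}−C_R) − C_T = 0.9029 − 0.01870 = 0.8842 mol/dm³.
Y_S = C_S/C_{R0} = 0.8842/2.16 = 0.409.

0.409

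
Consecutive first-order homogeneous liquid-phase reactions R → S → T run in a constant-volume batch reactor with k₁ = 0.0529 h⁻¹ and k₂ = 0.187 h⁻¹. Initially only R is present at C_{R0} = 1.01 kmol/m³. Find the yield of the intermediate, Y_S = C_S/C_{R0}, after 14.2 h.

0.158

Solving the coupled first-order balances gives C_S(t) = [k₁/(k₂−k₁)]·C_{R0}·(e^(−k₁t) − e^(−k₂t)).
e^(−k₁t) = e^(−0.0529×14.2) = e^(−0.7512) = 0.4718; e^(−k₂t) = e^(−2.655) = 0.07027.
C_S = 0.0529×1.01/(0.187−0.0529) × (0.4718−0.07027) = 0.3984×0.4015 = 0.1600 kmol/m³.
Y_S = C_S/C_{R0} = 0.1600/1.01 = 0.158.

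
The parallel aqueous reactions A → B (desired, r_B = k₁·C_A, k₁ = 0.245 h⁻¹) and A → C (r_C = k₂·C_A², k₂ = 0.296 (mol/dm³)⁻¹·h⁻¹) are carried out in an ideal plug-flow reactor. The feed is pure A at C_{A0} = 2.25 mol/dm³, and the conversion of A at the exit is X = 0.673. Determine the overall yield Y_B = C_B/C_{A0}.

0.249

C_A = C_{A0}(1−X) = 0.7357 mol/dm³.
Along a PFR/batch, dC_B/dC_A = −r_B/(r_B+r_C) = −k₁/(k₁+k₂·C_A).
Integrating from C_{A0} to C_A: C_B = (0.245/0.296)·ln[(0.245+0.296·2.25)/(0.245+0.296·0.736)] = 0.8277·ln(0.9110/0.4628) = 0.5606 mol/dm³.
Y_B = C_B/C_{A0} = 0.5606/2.25 = 0.249.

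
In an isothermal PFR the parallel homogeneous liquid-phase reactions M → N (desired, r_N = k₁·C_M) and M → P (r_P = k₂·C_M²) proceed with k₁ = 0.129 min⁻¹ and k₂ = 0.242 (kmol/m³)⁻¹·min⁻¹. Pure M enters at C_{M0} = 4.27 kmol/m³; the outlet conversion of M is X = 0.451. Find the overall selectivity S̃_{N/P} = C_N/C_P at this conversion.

C_M = C_{M0}(1−X) = 2.344 kmol/m³.
Along a PFR/batch, dC_N/dC_M = −r_N/(r_N+r_P) = −k₁/(k₁+k₂·C_M).
Integrating from C_{M0} to C_M: C_N = (0.129/0.242)·ln[(0.129+0.242·4.27)/(0.129+0.242·2.34)] = 0.5331·ln(1.162/0.6963) = 0.2731 kmol/m³.
C_P = (C_{M0}−C_M)−C_N = 1.653 kmol/m³; S̃_{N/P} = 0.2731/1.653 = 0.165.

0.165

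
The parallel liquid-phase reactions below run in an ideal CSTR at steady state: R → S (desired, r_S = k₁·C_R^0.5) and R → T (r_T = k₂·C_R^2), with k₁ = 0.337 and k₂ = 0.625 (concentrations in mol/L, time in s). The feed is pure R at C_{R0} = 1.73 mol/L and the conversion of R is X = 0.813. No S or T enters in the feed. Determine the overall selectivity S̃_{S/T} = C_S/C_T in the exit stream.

2.93

Exit C_R = C_{R0}(1−X) = 1.73×0.187 = 0.3235 mol/L.
In a CSTR the entire volume is at exit conditions, so r_S = 0.337×0.3235^0.5 = 0.1917 and r_T = 0.625×0.3235^2 = 0.06541.
Overall selectivity = C_S/C_T = r_Sτ/(r_Tτ) = r_S/r_T = 2.93.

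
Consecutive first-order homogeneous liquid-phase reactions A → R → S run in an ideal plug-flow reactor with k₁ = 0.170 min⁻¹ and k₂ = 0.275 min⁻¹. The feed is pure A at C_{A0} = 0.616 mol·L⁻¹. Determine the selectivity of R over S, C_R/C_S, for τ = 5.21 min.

0.919

For first-order series with pure A initially, C_R(τ) = k₁C_{A0}/(k₂−k₁)·(e^(−k₁τ) − e^(−k₂τ)).
e^(−k₁τ) = e^(−0.170×5.21) = e^(−0.8857) = 0.4124; e^(−k₂τ) = e^(−1.433) = 0.2387.
C_R = 0.170×0.616/(0.275−0.170) × (0.4124−0.2387) = 0.9973×0.1738 = 0.1733 mol·L⁻¹.
C_A = C_{A0}e^(−k₁τ) = 0.2541 mol·L⁻¹, so C_S = C_{A0}−C_A−C_R = 0.1886 mol·L⁻¹; C_R/C_S = 0.919.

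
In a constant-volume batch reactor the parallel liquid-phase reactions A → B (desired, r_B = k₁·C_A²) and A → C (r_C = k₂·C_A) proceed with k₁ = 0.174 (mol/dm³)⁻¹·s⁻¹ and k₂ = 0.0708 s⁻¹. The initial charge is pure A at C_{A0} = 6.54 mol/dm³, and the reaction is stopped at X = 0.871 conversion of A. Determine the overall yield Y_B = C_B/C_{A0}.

0.764

C_A = C_{A0}(1−X) = 0.8437 mol/dm³.
Along a PFR/batch, dC_C/dC_A = −r_C/(r_B+r_C) = −k₂/(k₂+k₁·C_A).
Integrating from C_{A0} to C_A: C_C = (0.0708/0.174)·ln[(0.0708+0.174·6.54)/(0.0708+0.174·0.844)] = 0.4069·ln(1.209/0.2176) = 0.6977 mol/dm³.
Then C_B = (C_{A0}−C_A) − C_C = 5.696 − 0.6977 = 4.999 mol/dm³.
Y_B = C_B/C_{A0} = 4.999/6.54 = 0.764.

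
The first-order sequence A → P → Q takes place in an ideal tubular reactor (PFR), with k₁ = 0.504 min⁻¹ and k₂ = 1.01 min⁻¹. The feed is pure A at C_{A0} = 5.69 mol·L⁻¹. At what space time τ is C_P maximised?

For first-order series the maximum of C_P occurs at τ_opt = ln(k₂/k₁)/(k₂−k₁).
= ln(1.01/0.504)/(1.01−0.504) = ln(2.004)/0.5060 = 0.6951/0.5060 = 1.37 min.

1.37 min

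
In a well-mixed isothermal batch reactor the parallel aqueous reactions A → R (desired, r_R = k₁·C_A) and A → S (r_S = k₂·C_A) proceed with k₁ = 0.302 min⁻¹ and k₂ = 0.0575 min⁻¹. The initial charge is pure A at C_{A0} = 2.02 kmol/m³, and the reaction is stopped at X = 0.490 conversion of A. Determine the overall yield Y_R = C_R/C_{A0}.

C_A = C_{A0}(1−X) = 1.030 kmol/m³.
Both paths are first order in A, so the instantaneous fraction to R is constant: dC_R/d(−C_A) = k₁/(k₁+k₂) = 0.8401.
C_R = 0.8401·(C_{A0}−C_A) = 0.8401×0.9898 = 0.831 kmol/m³.
Y_R = C_R/C_{A0} = 0.8315/2.02 = 0.412.

0.412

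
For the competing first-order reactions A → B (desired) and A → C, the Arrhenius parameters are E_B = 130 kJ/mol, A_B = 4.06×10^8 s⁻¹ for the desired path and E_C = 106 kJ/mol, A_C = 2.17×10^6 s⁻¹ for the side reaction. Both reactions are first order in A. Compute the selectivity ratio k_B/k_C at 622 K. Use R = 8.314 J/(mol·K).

1.81

With equal orders, S_{B/C} = k_B/k_C = (A_B/A_C)·exp[(E_C−E_B)/(RT)].
(E_C−E_B)/(RT) = (106−130)×10³/(8.314×622) = -24000/5171 = -4.641.
k_B/k_C = (4.06×10^8/2.17×10^6)·exp(-4.641) = 187.1 × 0.009648 = 1.81.
Since E_B > E_C, raising the temperature improves selectivity toward B.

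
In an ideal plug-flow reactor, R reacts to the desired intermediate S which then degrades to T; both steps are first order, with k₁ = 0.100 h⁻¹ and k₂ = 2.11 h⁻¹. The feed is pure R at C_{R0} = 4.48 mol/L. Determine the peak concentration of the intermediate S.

0.182 mol/L

Evaluating C_S at τ_opt = ln(k₂/k₁)/(k₂−k₁) gives C_{S,max}/C_{R0} = (k₁/k₂)^[k₂/(k₂−k₁)].
= (0.100/2.11)^(2.11/(2.11−0.100)) = (0.04739)^(1.050) = 0.04072.
C_{S,max} = 0.04072×4.48 = 0.182 mol/L.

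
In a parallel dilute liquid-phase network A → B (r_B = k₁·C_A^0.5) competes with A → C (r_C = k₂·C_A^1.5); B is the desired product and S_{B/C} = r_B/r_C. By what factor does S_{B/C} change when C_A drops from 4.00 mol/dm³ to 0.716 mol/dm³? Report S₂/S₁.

S_{B/C} = (k₁/k₂)·C_A⁻¹, so S₂/S₁ = (C_{A,2}/C_{A,1})⁻¹.
= 4.00/0.716 = 5.59.
Selectivity toward B rises as C_A falls — low-concentration operation is favoured.

5.59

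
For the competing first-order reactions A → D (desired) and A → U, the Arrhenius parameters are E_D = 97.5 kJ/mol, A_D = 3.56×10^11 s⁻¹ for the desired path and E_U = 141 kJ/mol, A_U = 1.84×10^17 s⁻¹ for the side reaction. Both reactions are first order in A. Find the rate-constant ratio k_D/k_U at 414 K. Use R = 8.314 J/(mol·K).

0.596

k_D/k_U = (A_D/A_U)·exp[−(E_D−E_U)/(RT)] = (A_D/A_U)·exp[(E_U−E_D)/(RT)].
(E_U−E_D)/(RT) = (141−97.5)×10³/(8.314×414) = 43500/3442 = 12.64.
k_D/k_U = (3.56×10^11/1.84×10^17)·exp(12.64) = 1.935×10^-6 × 3.080×10^5 = 0.596.
Since E_D < E_U, lowering the temperature improves selectivity toward D.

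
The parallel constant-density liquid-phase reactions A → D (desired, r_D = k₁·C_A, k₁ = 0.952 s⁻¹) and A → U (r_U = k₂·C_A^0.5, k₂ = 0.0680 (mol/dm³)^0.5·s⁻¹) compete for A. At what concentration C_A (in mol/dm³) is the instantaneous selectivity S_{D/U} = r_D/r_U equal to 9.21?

0.433 mol/dm³

S_{D/U} = (k₁/k₂)·C_A^0.5 ⇒ C_A = (S·k₂/k₁)^(2).
= (9.21×0.0680/0.952)^(2) = (0.6579)^(2) = 0.433 mol/dm³.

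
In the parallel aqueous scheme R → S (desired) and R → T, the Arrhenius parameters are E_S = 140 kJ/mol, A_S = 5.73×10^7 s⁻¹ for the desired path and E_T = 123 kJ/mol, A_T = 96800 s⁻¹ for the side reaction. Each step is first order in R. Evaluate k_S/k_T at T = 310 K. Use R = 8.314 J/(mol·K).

With equal orders, S_{S/T} = k_S/k_T = (A_S/A_T)·exp[(E_T−E_S)/(RT)].
(E_T−E_S)/(RT) = (123−140)×10³/(8.314×310) = -17000/2577 = -6.596.
k_S/k_T = (5.73×10^7/96800)·exp(-6.596) = 591.9 × 0.001366 = 0.809.
Since E_S > E_T, raising the temperature improves selectivity toward S.

0.809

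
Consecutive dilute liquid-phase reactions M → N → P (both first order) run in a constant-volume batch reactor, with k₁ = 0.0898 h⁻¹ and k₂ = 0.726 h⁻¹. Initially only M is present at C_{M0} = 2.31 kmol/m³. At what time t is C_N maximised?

Setting dC_N/dt = 0 gives t_opt = ln(k₂/k₁)/(k₂−k₁).
= ln(0.726/0.0898)/(0.726−0.0898) = ln(8.085)/0.6362 = 2.090/0.6362 = 3.29 h.

3.29 h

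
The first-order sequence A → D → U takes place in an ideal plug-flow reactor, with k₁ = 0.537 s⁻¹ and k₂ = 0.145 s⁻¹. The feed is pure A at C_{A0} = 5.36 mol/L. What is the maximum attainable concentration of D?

At the optimum, C_{D,max}/C_{A0} = (k₁/k₂)^[k₂/(k₂−k₁)].
= (0.537/0.145)^(0.145/(0.145−0.537)) = (3.703)^(-0.3699) = 0.6161.
C_{D,max} = 0.6161×5.36 = 3.30 mol/L.

3.30 mol/L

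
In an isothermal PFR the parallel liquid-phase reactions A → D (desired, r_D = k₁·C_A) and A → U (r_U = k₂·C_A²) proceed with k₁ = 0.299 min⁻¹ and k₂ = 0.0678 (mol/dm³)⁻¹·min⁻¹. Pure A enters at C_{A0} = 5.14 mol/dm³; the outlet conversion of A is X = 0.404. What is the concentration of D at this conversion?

C_A = C_{A0}(1−X) = 3.063 mol/dm³.
Along a PFR/batch, dC_D/dC_A = −r_D/(r_D+r_U) = −k₁/(k₁+k₂·C_A).
Integrating from C_{A0} to C_A: C_D = (0.299/0.0678)·ln[(0.299+0.0678·5.14)/(0.299+0.0678·3.06)] = 4.410·ln(0.6475/0.5067) = 1.081 mol/dm³.

1.08 mol/dm³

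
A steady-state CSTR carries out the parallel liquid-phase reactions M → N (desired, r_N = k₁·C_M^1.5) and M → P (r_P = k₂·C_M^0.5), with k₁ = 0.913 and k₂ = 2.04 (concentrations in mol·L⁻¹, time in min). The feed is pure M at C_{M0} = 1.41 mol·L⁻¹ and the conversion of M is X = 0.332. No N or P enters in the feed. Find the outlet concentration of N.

Exit C_M = C_{M0}(1−X) = 1.41×0.668 = 0.9419 mol·L⁻¹.
A CSTR operates uniformly at the exit composition, giving r_N = 0.8346 and r_P = 1.980 (each k·C_M^n at C_M = 0.9419).
Fraction of consumed M going to N: r_N/(r_N+r_P) = 0.2965.
C_N = 0.2965·C_{M0}·X = 0.2965×1.41×0.332 = 0.139 mol·L⁻¹.

0.139 mol·L⁻¹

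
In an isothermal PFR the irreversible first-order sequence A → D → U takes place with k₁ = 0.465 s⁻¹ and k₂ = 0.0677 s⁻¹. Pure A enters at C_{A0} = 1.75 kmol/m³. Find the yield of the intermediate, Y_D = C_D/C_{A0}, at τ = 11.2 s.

0.542

Solving the coupled first-order balances gives C_D(τ) = [k₁/(k₂−k₁)]·C_{A0}·(e^(−k₁τ) − e^(−k₂τ)).
e^(−k₁τ) = e^(−0.465×11.2) = e^(−5.208) = 0.005473; e^(−k₂τ) = e^(−0.7582) = 0.4685.
C_D = 0.465×1.75/(0.0677−0.465) × (0.005473−0.4685) = (-2.048)×(-0.4630) = 0.9484 kmol/m³.
Y_D = C_D/C_{A0} = 0.9484/1.75 = 0.542.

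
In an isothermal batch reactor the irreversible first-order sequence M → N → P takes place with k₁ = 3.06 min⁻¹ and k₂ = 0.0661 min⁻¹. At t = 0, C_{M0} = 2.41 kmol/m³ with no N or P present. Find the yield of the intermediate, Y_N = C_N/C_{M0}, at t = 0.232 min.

0.504

For first-order series with pure M initially, C_N(t) = k₁C_{M0}/(k₂−k₁)·(e^(−k₁t) − e^(−k₂t)).
e^(−k₁t) = e^(−3.06×0.232) = e^(−0.7099) = 0.4917; e^(−k₂t) = e^(−0.01534) = 0.9848.
C_N = 3.06×2.41/(0.0661−3.06) × (0.4917−0.9848) = (-2.463)×(-0.4931) = 1.215 kmol/m³.
Y_N = C_N/C_{M0} = 1.215/2.41 = 0.504.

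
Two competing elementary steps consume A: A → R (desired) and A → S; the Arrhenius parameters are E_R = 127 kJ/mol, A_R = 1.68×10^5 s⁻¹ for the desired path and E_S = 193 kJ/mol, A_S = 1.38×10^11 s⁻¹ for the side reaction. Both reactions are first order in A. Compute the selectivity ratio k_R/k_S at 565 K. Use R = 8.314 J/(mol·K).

k_R/k_S = (A_R/A_S)·exp[−(E_R−E_S)/(RT)] = (A_R/A_S)·exp[(E_S−E_R)/(RT)].
(E_S−E_R)/(RT) = (193−127)×10³/(8.314×565) = 66000/4697 = 14.05.
k_R/k_S = (1.68×10^5/1.38×10^11)·exp(14.05) = 1.217×10^-6 × 1.265×10^6 = 1.54.

1.54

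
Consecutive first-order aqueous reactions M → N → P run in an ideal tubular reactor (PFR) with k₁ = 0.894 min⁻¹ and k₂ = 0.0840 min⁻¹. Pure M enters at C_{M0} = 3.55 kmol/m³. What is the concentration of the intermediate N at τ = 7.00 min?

2.17 kmol/m³

The intermediate concentration in a first-order A→B→C sequence is C_N = k₁C_{M0}(e^(−k₁τ) − e^(−k₂τ))/(k₂−k₁).
e^(−k₁τ) = e^(−0.894×7.00) = e^(−6.258) = 0.001915; e^(−k₂τ) = e^(−0.5880) = 0.5554.
C_N = 0.894×3.55/(0.0840−0.894) × (0.001915−0.5554) = (-3.918)×(-0.5535) = 2.169 kmol/m³.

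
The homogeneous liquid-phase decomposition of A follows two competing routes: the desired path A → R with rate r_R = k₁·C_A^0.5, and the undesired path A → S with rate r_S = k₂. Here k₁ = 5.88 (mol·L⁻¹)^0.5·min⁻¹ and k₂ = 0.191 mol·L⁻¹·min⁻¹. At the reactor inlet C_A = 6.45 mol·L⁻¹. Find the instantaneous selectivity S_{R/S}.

78.2

S_{R/S} = r_R/r_S = (k₁·C_A^0.5)/(k₂) = (k₁/k₂)·C_A^0.5.
= (5.88×6.450^0.5) / (0.191) = 14.93/0.1910 = 78.2.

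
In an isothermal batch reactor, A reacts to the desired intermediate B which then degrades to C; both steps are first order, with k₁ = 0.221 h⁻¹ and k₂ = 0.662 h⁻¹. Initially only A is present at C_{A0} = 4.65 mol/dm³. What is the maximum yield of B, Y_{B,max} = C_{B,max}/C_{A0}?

0.193

Evaluating C_B at t_opt = ln(k₂/k₁)/(k₂−k₁) gives C_{B,max}/C_{A0} = (k₁/k₂)^[k₂/(k₂−k₁)].
= (0.221/0.662)^(0.662/(0.662−0.221)) = (0.3338)^(1.501) = 0.1926.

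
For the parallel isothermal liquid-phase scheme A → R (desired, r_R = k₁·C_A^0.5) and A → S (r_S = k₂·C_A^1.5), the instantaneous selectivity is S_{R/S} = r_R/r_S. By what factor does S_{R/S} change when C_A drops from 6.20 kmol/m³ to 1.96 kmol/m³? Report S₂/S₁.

3.16

S_{R/S} = (k₁/k₂)·C_A⁻¹, so S₂/S₁ = (C_{A,2}/C_{A,1})⁻¹.
= 6.20/1.96 = 3.16.
Selectivity toward R rises as C_A falls — low-concentration operation is favoured.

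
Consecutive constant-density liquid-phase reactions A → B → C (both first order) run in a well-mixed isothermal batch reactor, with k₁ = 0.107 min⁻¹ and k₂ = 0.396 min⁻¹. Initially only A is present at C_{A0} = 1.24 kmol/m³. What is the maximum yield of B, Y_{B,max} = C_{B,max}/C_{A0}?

0.166

At the optimum, C_{B,max}/C_{A0} = (k₁/k₂)^[k₂/(k₂−k₁)].
= (0.107/0.396)^(0.396/(0.396−0.107)) = (0.2702)^(1.370) = 0.1664.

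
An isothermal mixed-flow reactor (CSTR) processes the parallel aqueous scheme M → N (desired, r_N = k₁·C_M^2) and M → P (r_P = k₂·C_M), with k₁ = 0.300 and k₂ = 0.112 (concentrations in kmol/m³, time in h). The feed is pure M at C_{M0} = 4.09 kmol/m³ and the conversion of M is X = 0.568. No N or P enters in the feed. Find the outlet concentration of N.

Exit C_M = C_{M0}(1−X) = 4.09×0.432 = 1.767 kmol/m³.
In a CSTR the entire volume is at exit conditions, so r_N = 0.300×1.767^2 = 0.9366 and r_P = 0.112×1.767 = 0.1979.
Fraction of consumed M going to N: r_N/(r_N+r_P) = 0.8256.
C_N = 0.8256·C_{M0}·X = 0.8256×4.09×0.568 = 1.92 kmol/m³.

1.92 kmol/m³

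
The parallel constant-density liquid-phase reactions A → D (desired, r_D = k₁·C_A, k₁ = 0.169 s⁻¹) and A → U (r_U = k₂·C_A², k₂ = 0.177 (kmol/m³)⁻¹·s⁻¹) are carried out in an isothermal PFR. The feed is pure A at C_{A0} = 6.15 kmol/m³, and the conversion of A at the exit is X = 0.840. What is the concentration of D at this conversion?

C_A = C_{A0}(1−X) = 0.9840 kmol/m³.
Along a PFR/batch, dC_D/dC_A = −r_D/(r_D+r_U) = −k₁/(k₁+k₂·C_A).
Integrating from C_{A0} to C_A: C_D = (0.169/0.177)·ln[(0.169+0.177·6.15)/(0.169+0.177·0.984)] = 0.9548·ln(1.258/0.3432) = 1.240 kmol/m³.

1.24 kmol/m³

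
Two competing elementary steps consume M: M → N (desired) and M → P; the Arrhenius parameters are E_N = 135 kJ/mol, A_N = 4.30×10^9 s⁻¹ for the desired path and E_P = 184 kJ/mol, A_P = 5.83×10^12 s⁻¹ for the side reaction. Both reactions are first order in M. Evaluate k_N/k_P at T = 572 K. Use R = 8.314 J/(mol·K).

Since both paths have the same order in M, the concentration cancels and S_{N/P} = k_N/k_P = (A_N/A_P)·exp[(E_P−E_N)/(RT)].
(E_P−E_N)/(RT) = (184−135)×10³/(8.314×572) = 49000/4756 = 10.30.
k_N/k_P = (4.30×10^9/5.83×10^12)·exp(10.30) = 7.376×10^-4 × 29841 = 22.0.

22.0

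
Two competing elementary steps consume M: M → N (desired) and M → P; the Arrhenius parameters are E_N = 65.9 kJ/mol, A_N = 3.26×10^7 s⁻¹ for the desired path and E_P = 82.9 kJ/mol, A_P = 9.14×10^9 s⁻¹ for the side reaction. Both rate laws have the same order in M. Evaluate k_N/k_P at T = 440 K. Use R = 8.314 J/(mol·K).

0.372

With equal orders, S_{N/P} = k_N/k_P = (A_N/A_P)·exp[(E_P−E_N)/(RT)].
(E_P−E_N)/(RT) = (82.9−65.9)×10³/(8.314×440) = 17000/3658 = 4.647.
k_N/k_P = (3.26×10^7/9.14×10^9)·exp(4.647) = 0.003567 × 104.3 = 0.372.
Since E_N < E_P, lowering the temperature improves selectivity toward N.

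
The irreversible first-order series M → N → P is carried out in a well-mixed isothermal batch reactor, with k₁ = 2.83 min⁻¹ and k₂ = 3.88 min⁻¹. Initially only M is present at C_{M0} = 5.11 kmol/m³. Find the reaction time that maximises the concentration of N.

The intermediate peaks when r₁ = r₂, i.e. k₁e^(−k₁t) = k₂e^(−k₂t), giving t_opt = ln(k₂/k₁)/(k₂−k₁).
= ln(3.88/2.83)/(3.88−2.83) = ln(1.371)/1.050 = 0.3156/1.050 = 0.301 min.

0.301 min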